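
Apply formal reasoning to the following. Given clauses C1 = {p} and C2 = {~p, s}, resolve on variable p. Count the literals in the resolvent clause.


Remove p from C1 and ~p from C2.
C1 remainder: {}
C2 remainder: {s}
Union (resolvent): {s}
Resolvent has 1 literal(s).

1


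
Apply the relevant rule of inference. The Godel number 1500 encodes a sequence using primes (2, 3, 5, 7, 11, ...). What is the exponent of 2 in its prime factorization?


Factorize 1500 by dividing by 2 repeatedly.
Division steps: 2 divides 1500 exactly 2 time(s).
Exponent of 2 = 2

2


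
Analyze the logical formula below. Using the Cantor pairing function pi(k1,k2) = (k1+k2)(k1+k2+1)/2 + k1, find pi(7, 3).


k1 + k2 = 10
(k1+k2)(k1+k2+1)/2 = 10 * 11 / 2 = 55
pi = 55 + 7 = 62

62


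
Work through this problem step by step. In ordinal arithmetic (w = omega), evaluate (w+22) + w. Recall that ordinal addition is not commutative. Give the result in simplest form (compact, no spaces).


Compute (w+22) + w.
Ordinal + is associative but NOT commutative; for finite n>0, n + w = w but w + n stays w+n.
(w+22) + w = w + (22+w) = w + w = w*2 (the finite tail 22 is absorbed by the right w).
Result = w*2

w*2


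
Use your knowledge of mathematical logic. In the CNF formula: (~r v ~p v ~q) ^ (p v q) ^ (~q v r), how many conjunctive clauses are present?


A CNF formula is a conjunction of clauses.
Clauses are separated by ^.
Counting the conjuncts: 3 clauses.

3


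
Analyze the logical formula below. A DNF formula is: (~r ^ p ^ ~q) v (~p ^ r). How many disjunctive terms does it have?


A DNF formula is a disjunction of terms (conjunctions).
Terms are separated by v.
Counting the disjuncts: 2 terms.

2


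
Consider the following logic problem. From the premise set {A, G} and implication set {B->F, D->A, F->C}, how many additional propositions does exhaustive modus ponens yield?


Initial facts: {A, G}
Apply modus ponens to closure:
  (no implication fires)
Final known: {A, G}
New propositions: {(none)}
Count = 0

0


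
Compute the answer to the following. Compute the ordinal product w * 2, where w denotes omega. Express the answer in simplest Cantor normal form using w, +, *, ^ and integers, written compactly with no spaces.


Compute w * 2.
Ordinal * is associative and left-distributive over +, but NOT commutative; for finite n>1, n*w = w but w*n stays w*n.
w * 2 means 2 copies of w concatenated: w*2.
Result = w*2

w*2


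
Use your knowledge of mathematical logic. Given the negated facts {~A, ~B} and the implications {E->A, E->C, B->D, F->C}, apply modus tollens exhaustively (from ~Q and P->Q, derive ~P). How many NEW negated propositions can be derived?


Initial negated facts: {~A, ~B}
Apply modus tollens to closure:
  ~A and E->A  =>  ~E
Final negated: {~A, ~B, ~E}
New negations: {~E}
Count = 1

1


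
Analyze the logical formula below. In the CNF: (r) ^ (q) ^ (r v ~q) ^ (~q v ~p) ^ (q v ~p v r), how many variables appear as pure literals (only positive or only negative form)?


Check each variable for pure literal status:
p: pure negative
q: mixed (not pure)
r: pure positive
Pure literal count = 2

2


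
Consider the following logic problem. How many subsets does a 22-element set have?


The power set of a set with n elements has 2^n elements.
|P(S)| = 2^22 = 4194304

4194304


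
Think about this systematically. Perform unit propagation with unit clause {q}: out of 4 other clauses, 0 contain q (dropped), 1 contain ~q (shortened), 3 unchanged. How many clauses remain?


Satisfied (removed): 0
Shortened (remain): 1
Unchanged (remain): 3
Remaining = 1 + 3 = 4

4


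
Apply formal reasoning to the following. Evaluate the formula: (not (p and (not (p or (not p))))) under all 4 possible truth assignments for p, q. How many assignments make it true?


Check all 4 assignments:
p=0, q=0: 1
p=0, q=1: 1
p=1, q=0: 1
p=1, q=1: 1
Count of True = 4

4


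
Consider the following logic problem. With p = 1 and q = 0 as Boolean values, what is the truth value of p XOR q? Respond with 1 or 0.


p = 1, q = 0
Operation: p XOR q
Evaluate: 1 XOR 0 = 1

1


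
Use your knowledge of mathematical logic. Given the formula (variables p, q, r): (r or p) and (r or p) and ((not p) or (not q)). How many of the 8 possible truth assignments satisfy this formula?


Evaluate all 8 assignments for p, q, r:
p=0, q=0, r=0: 0
p=0, q=0, r=1: 1
p=0, q=1, r=0: 0
p=0, q=1, r=1: 1
p=1, q=0, r=0: 1
p=1, q=0, r=1: 1
p=1, q=1, r=0: 0
p=1, q=1, r=1: 0
Satisfying count = 4

4


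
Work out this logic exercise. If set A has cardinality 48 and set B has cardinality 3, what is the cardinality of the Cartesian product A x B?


The Cartesian product A x B contains all ordered pairs (a, b).
|A x B| = |A| * |B| = 48 * 3 = 144

144


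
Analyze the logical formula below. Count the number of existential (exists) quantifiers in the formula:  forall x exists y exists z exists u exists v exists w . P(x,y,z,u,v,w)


Quantifier prefix: forall x exists y exists z exists u exists v exists w
Mark each quantifier type:
  U E E E E E
Universal count = 1, Existential count = 5
Asked for existential (exists) quantifiers: 5

5


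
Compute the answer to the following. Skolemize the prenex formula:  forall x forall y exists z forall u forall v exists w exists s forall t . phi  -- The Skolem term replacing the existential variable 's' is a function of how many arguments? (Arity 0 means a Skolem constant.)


Quantifier prefix: forall x forall y exists z forall u forall v exists w exists s forall t
's' is existentially quantified at position 7.
Universal variables preceding it: x, y, u, v
Skolem function arity = 4

4


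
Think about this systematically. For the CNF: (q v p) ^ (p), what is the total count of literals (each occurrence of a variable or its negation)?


Counting literals in each clause:
Clause 1: 2 literal(s)
Clause 2: 1 literal(s)
Total = 3

3


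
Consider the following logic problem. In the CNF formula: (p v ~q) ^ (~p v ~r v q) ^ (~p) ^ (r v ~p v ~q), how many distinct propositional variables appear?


Identify each variable that appears in the formula.
Variables found: p, q, r
Count = 3

3


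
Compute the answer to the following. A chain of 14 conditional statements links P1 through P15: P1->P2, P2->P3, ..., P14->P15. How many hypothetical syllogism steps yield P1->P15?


With 14 implications in a chain connecting 15 propositions:
P1->P2, P2->P3, ..., P14->P15
Steps needed = (number of implications) - 1 = 14 - 1 = 13

13


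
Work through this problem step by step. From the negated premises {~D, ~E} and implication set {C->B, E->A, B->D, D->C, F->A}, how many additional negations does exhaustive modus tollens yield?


Initial negated facts: {~D, ~E}
Apply modus tollens to closure:
  ~D and B->D  =>  ~B
  ~B and C->B  =>  ~C
Final negated: {~B, ~C, ~D, ~E}
New negations: {~B, ~C}
Count = 2

2


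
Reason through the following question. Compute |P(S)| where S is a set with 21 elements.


The power set of a set with n elements has 2^n elements.
|P(S)| = 2^21 = 2097152

2097152


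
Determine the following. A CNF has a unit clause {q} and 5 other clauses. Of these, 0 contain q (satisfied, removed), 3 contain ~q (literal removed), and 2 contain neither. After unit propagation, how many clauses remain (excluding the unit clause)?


Satisfied (removed): 0
Shortened (remain): 3
Unchanged (remain): 2
Remaining = 3 + 2 = 5

5


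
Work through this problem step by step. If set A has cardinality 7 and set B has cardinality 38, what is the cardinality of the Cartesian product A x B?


The Cartesian product A x B contains all ordered pairs (a, b).
|A x B| = |A| * |B| = 7 * 38 = 266

266


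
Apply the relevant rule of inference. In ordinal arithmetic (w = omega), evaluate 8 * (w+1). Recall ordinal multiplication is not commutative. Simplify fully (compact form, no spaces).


Compute 8 * (w+1).
Ordinal * is associative and left-distributive over +, but NOT commutative; for finite n>1, n*w = w but w*n stays w*n.
By left-distributivity: 8 * (w+1) = 8*w + 8*1 = w + 8 = w+8.
Result = w+8

w+8


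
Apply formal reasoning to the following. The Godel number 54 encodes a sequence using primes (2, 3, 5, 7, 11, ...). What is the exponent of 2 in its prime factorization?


Factorize 54 by dividing by 2 repeatedly.
Division steps: 2 divides 54 exactly 1 time(s).
Exponent of 2 = 1

1


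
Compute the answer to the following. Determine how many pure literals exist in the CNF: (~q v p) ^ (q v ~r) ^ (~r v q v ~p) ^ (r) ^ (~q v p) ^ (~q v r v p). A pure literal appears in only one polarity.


Check each variable for pure literal status:
p: mixed (not pure)
q: mixed (not pure)
r: mixed (not pure)
Pure literal count = 0

0


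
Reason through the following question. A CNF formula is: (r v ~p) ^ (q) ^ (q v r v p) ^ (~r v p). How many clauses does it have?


A CNF formula is a conjunction of clauses.
Clauses are separated by ^.
Counting the conjuncts: 4 clauses.

4


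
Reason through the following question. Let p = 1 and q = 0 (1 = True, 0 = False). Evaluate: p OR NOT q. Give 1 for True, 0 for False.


p = 1, q = 0
Operation: p OR NOT q
Evaluate: 1 OR NOT 0 = 1

1


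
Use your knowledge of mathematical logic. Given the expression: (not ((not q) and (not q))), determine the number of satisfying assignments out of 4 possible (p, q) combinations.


Check all 4 assignments:
p=0, q=0: 0
p=0, q=1: 1
p=1, q=0: 0
p=1, q=1: 1
Count of True = 2

2


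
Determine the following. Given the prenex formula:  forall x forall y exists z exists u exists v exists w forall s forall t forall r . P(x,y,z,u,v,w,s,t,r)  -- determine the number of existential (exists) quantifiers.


Quantifier prefix: forall x forall y exists z exists u exists v exists w forall s forall t forall r
Mark each quantifier type:
  U U E E E E U U U
Universal count = 5, Existential count = 4
Asked for existential (exists) quantifiers: 4

4


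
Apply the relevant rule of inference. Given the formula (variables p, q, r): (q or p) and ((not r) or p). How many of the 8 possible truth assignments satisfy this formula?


Evaluate all 8 assignments for p, q, r:
p=0, q=0, r=0: 0
p=0, q=0, r=1: 0
p=0, q=1, r=0: 1
p=0, q=1, r=1: 0
p=1, q=0, r=0: 1
p=1, q=0, r=1: 1
p=1, q=1, r=0: 1
p=1, q=1, r=1: 1
Satisfying count = 5

5


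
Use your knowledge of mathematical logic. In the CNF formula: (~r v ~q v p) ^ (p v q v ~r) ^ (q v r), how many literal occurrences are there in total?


Counting literals in each clause:
Clause 1: 3 literal(s)
Clause 2: 3 literal(s)
Clause 3: 2 literal(s)
Total = 8

8


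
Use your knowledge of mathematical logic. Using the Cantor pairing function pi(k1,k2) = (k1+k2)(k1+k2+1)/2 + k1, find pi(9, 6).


k1 + k2 = 15
(k1+k2)(k1+k2+1)/2 = 15 * 16 / 2 = 120
pi = 120 + 9 = 129

129


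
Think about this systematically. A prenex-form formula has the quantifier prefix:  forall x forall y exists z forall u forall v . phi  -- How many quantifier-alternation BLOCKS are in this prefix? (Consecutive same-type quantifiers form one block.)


Quantifier-type sequence: A A E A A  (A=forall, E=exists)
Group into maximal same-type runs:
  Ax2 | Ex1 | Ax2
Number of blocks = 3

3


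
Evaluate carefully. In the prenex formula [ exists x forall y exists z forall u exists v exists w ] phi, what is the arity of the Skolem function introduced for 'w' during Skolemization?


Quantifier prefix: exists x forall y exists z forall u exists v exists w
'w' is existentially quantified at position 6.
Universal variables preceding it: y, u
Skolem function arity = 2

2


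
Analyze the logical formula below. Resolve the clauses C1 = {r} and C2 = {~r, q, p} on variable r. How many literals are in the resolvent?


Remove r from C1 and ~r from C2.
C1 remainder: {}
C2 remainder: {q, p}
Union (resolvent): {p, q}
Resolvent has 2 literal(s).

2


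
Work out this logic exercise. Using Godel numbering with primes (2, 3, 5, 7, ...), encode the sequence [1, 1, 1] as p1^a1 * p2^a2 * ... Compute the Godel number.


Encode each element as an exponent of the corresponding prime:
  2^1 = 2
  3^1 = 3
  5^1 = 5
Product = 2 * 3 * 5 = 30

30


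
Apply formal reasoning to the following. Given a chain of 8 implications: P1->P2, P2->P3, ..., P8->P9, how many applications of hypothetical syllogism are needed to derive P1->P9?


With 8 implications in a chain connecting 9 propositions:
P1->P2, P2->P3, ..., P8->P9
Steps needed = (number of implications) - 1 = 8 - 1 = 7

7


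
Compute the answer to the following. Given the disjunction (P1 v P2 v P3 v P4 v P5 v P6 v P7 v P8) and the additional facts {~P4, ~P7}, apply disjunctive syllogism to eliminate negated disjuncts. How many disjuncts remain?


Original disjuncts (8): P1, P2, P3, P4, P5, P6, P7, P8
Negated (eliminate): ~P4, ~P7
Remaining disjuncts: P1, P2, P3, P5, P6, P8
Count = 8 - 2 = 6

6


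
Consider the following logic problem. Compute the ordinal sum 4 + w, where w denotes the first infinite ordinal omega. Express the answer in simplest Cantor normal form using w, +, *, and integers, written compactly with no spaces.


Compute 4 + w.
Ordinal + is associative but NOT commutative; for finite n>0, n + w = w but w + n stays w+n.
Any finite left addend is absorbed by w on the right: 4 + w = w.
Result = w

w


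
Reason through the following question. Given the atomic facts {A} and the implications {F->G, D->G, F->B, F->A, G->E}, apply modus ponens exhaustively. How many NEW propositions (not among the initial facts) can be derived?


Initial facts: {A}
Apply modus ponens to closure:
  (no implication fires)
Final known: {A}
New propositions: {(none)}
Count = 0

0


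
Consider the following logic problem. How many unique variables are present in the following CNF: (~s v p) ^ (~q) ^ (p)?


Identify each variable that appears in the formula.
Variables found: p, q, s
Count = 3

3


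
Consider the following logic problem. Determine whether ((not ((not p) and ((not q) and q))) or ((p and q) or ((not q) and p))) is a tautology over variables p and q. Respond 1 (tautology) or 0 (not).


Check all 4 assignments:
p=0, q=0: 1
p=0, q=1: 1
p=1, q=0: 1
p=1, q=1: 1
Satisfying count = 4/4.
Tautology iff count = 4: yes.

1


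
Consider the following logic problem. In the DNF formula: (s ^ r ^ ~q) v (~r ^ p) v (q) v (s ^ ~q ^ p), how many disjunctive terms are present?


A DNF formula is a disjunction of terms (conjunctions).
Terms are separated by v.
Counting the disjuncts: 4 terms.

4


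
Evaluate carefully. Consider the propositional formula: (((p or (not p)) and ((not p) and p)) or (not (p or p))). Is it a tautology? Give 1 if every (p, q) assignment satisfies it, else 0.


Check all 4 assignments:
p=0, q=0: 1
p=0, q=1: 1
p=1, q=0: 0
p=1, q=1: 0
Satisfying count = 2/4.
Tautology iff count = 4: no.

0


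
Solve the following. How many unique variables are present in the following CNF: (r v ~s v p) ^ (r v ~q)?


Identify each variable that appears in the formula.
Variables found: p, q, r, s
Count = 4

4


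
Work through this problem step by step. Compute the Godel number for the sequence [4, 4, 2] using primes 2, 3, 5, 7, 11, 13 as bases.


Encode each element as an exponent of the corresponding prime:
  2^4 = 16
  3^4 = 81
  5^2 = 25
Product = 16 * 81 * 25 = 32400

32400


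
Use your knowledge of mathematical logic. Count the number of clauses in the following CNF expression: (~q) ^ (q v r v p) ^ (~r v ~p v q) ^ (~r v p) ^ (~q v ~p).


A CNF formula is a conjunction of clauses.
Clauses are separated by ^.
Counting the conjuncts: 5 clauses.

5


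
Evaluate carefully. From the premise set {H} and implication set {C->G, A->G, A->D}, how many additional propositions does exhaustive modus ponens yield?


Initial facts: {H}
Apply modus ponens to closure:
  (no implication fires)
Final known: {H}
New propositions: {(none)}
Count = 0

0


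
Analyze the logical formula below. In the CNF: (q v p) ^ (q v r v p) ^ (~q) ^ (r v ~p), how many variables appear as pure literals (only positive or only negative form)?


Check each variable for pure literal status:
p: mixed (not pure)
q: mixed (not pure)
r: pure positive
Pure literal count = 1

1


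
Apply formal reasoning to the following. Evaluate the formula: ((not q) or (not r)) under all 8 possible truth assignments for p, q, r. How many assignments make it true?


Check all 8 assignments:
p=0, q=0, r=0: 1
p=0, q=0, r=1: 1
p=0, q=1, r=0: 1
p=0, q=1, r=1: 0
p=1, q=0, r=0: 1
p=1, q=0, r=1: 1
p=1, q=1, r=0: 1
p=1, q=1, r=1: 0
Count of True = 6

6


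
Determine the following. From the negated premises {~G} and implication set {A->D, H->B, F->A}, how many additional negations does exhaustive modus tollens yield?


Initial negated facts: {~G}
Apply modus tollens to closure:
  (no implication fires)
Final negated: {~G}
New negations: {(none)}
Count = 0

0


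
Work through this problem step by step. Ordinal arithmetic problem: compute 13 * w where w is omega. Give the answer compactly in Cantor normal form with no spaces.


Compute 13 * w.
Ordinal * is associative and left-distributive over +, but NOT commutative; for finite n>1, n*w = w but w*n stays w*n.
For finite n>0, n * w = sup{n*k : k<w} = w. So 13 * w = w.
Result = w

w


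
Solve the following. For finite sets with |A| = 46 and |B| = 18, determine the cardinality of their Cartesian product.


The Cartesian product A x B contains all ordered pairs (a, b).
|A x B| = |A| * |B| = 46 * 18 = 828

828


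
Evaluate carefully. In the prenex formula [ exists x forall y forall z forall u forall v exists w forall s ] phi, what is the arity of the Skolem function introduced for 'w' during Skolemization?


Quantifier prefix: exists x forall y forall z forall u forall v exists w forall s
'w' is existentially quantified at position 6.
Universal variables preceding it: y, z, u, v
Skolem function arity = 4

4


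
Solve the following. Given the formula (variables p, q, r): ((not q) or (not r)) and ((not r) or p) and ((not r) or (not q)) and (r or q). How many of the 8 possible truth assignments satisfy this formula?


Evaluate all 8 assignments for p, q, r:
p=0, q=0, r=0: 0
p=0, q=0, r=1: 0
p=0, q=1, r=0: 1
p=0, q=1, r=1: 0
p=1, q=0, r=0: 0
p=1, q=0, r=1: 1
p=1, q=1, r=0: 1
p=1, q=1, r=1: 0
Satisfying count = 3

3


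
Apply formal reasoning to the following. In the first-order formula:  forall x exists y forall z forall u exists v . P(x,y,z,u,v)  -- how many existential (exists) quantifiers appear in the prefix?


Quantifier prefix: forall x exists y forall z forall u exists v
Mark each quantifier type:
  U E U U E
Universal count = 3, Existential count = 2
Asked for existential (exists) quantifiers: 2

2


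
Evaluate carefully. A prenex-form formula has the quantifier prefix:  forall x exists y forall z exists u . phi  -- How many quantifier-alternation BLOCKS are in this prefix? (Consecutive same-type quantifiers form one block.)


Quantifier-type sequence: A E A E  (A=forall, E=exists)
Group into maximal same-type runs:
  Ax1 | Ex1 | Ax1 | Ex1
Number of blocks = 4

4


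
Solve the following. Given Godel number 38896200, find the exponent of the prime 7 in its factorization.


Factorize 38896200 by dividing by 7 repeatedly.
Division steps: 7 divides 38896200 exactly 4 time(s).
Exponent of 7 = 4

4


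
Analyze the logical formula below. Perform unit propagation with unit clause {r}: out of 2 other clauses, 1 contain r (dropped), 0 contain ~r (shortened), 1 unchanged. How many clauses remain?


Satisfied (removed): 1
Shortened (remain): 0
Unchanged (remain): 1
Remaining = 0 + 1 = 1

1


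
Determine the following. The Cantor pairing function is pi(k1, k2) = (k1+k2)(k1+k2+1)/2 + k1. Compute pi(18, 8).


k1 + k2 = 26
(k1+k2)(k1+k2+1)/2 = 26 * 27 / 2 = 351
pi = 351 + 18 = 369

369


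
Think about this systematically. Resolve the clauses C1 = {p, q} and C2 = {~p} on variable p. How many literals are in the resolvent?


Remove p from C1 and ~p from C2.
C1 remainder: {q}
C2 remainder: {}
Union (resolvent): {q}
Resolvent has 1 literal(s).

1


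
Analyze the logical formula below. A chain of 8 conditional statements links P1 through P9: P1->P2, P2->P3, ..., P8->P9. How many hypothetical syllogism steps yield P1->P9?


With 8 implications in a chain connecting 9 propositions:
P1->P2, P2->P3, ..., P8->P9
Steps needed = (number of implications) - 1 = 8 - 1 = 7

7


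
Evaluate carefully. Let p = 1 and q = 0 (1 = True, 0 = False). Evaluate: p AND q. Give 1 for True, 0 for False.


p = 1, q = 0
Operation: p AND q
Evaluate: 1 AND 0 = 0

0


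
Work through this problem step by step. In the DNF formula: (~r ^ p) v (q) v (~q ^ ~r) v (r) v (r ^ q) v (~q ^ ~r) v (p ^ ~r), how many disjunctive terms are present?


A DNF formula is a disjunction of terms (conjunctions).
Terms are separated by v.
Counting the disjuncts: 7 terms.

7


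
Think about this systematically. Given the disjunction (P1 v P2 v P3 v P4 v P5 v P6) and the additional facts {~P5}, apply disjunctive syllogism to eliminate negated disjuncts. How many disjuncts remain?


Original disjuncts (6): P1, P2, P3, P4, P5, P6
Negated (eliminate): ~P5
Remaining disjuncts: P1, P2, P3, P4, P6
Count = 6 - 1 = 5

5


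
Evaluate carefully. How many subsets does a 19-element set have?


The power set of a set with n elements has 2^n elements.
|P(S)| = 2^19 = 524288

524288


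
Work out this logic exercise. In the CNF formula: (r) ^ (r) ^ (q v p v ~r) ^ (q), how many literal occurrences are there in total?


Counting literals in each clause:
Clause 1: 1 literal(s)
Clause 2: 1 literal(s)
Clause 3: 3 literal(s)
Clause 4: 1 literal(s)
Total = 6

6


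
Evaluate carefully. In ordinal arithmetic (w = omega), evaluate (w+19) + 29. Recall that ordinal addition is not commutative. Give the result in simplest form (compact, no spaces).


Compute (w+19) + 29.
Ordinal + is associative but NOT commutative; for finite n>0, n + w = w but w + n stays w+n.
By associativity: (w+19) + 29 = w + (19+29) = w+48.
Result = w+48

w+48


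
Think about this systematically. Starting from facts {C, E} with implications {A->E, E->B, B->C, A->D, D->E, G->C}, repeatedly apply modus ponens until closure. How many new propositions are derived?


Initial facts: {C, E}
Apply modus ponens to closure:
  E and E->B  =>  B
Final known: {B, C, E}
New propositions: {B}
Count = 1

1


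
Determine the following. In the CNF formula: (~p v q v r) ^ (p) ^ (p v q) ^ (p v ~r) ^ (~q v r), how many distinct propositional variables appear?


Identify each variable that appears in the formula.
Variables found: p, q, r
Count = 3

3


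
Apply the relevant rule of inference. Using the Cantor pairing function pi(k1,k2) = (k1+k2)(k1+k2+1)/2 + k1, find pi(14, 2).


k1 + k2 = 16
(k1+k2)(k1+k2+1)/2 = 16 * 17 / 2 = 136
pi = 136 + 14 = 150

150


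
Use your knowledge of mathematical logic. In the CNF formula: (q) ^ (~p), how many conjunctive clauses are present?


A CNF formula is a conjunction of clauses.
Clauses are separated by ^.
Counting the conjuncts: 2 clauses.

2


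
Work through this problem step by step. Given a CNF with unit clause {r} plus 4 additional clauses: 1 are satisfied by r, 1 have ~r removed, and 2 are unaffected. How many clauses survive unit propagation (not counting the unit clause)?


Satisfied (removed): 1
Shortened (remain): 1
Unchanged (remain): 2
Remaining = 1 + 2 = 3

3


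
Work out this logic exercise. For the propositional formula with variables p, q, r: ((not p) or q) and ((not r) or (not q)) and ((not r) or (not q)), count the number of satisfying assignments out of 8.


Evaluate all 8 assignments for p, q, r:
p=0, q=0, r=0: 1
p=0, q=0, r=1: 1
p=0, q=1, r=0: 1
p=0, q=1, r=1: 0
p=1, q=0, r=0: 0
p=1, q=0, r=1: 0
p=1, q=1, r=0: 1
p=1, q=1, r=1: 0
Satisfying count = 4

4


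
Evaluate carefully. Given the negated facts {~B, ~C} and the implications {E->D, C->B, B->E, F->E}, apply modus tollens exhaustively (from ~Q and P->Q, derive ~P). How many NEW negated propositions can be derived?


Initial negated facts: {~B, ~C}
Apply modus tollens to closure:
  (no implication fires)
Final negated: {~B, ~C}
New negations: {(none)}
Count = 0

0


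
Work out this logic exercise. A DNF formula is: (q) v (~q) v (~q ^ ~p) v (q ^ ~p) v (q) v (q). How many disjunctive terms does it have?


A DNF formula is a disjunction of terms (conjunctions).
Terms are separated by v.
Counting the disjuncts: 6 terms.

6


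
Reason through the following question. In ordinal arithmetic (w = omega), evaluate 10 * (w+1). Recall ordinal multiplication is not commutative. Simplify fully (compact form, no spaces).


Compute 10 * (w+1).
Ordinal * is associative and left-distributive over +, but NOT commutative; for finite n>1, n*w = w but w*n stays w*n.
By left-distributivity: 10 * (w+1) = 10*w + 10*1 = w + 10 = w+10.
Result = w+10

w+10


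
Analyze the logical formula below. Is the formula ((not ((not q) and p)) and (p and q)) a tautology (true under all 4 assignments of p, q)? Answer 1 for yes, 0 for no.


Check all 4 assignments:
p=0, q=0: 0
p=0, q=1: 0
p=1, q=0: 0
p=1, q=1: 1
Satisfying count = 1/4.
Tautology iff count = 4: no.

0


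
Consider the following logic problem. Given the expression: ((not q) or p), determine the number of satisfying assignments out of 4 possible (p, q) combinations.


Check all 4 assignments:
p=0, q=0: 1
p=0, q=1: 0
p=1, q=0: 1
p=1, q=1: 1
Count of True = 3

3


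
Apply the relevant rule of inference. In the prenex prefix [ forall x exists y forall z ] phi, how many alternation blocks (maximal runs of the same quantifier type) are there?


Quantifier-type sequence: A E A  (A=forall, E=exists)
Group into maximal same-type runs:
  Ax1 | Ex1 | Ax1
Number of blocks = 3

3


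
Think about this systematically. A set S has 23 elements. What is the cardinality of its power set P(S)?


The power set of a set with n elements has 2^n elements.
|P(S)| = 2^23 = 8388608

8388608


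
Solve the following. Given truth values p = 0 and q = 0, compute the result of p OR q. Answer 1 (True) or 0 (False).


p = 0, q = 0
Operation: p OR q
Evaluate: 0 OR 0 = 0

0


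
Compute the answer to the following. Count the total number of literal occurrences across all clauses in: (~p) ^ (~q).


Counting literals in each clause:
Clause 1: 1 literal(s)
Clause 2: 1 literal(s)
Total = 2

2


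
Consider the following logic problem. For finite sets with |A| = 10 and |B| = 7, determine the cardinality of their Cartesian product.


The Cartesian product A x B contains all ordered pairs (a, b).
|A x B| = |A| * |B| = 10 * 7 = 70

70


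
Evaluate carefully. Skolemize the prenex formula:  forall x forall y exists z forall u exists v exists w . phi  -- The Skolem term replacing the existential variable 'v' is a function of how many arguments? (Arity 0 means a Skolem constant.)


Quantifier prefix: forall x forall y exists z forall u exists v exists w
'v' is existentially quantified at position 5.
Universal variables preceding it: x, y, u
Skolem function arity = 3

3


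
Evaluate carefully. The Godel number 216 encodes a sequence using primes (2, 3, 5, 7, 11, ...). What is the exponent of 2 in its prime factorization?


Factorize 216 by dividing by 2 repeatedly.
Division steps: 2 divides 216 exactly 3 time(s).
Exponent of 2 = 3

3


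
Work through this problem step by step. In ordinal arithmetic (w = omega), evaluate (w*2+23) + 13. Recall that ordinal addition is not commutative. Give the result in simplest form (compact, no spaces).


Compute (w*2+23) + 13.
Ordinal + is associative but NOT commutative; for finite n>0, n + w = w but w + n stays w+n.
By associativity: (w*2+23) + 13 = w*2 + (23+13) = w*2+36.
Result = w*2+36

w*2+36


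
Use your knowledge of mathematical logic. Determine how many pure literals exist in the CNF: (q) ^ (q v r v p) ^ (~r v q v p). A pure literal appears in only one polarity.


Check each variable for pure literal status:
p: pure positive
q: pure positive
r: mixed (not pure)
Pure literal count = 2

2


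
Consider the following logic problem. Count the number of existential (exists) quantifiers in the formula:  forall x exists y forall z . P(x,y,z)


Quantifier prefix: forall x exists y forall z
Mark each quantifier type:
  U E U
Universal count = 2, Existential count = 1
Asked for existential (exists) quantifiers: 1

1


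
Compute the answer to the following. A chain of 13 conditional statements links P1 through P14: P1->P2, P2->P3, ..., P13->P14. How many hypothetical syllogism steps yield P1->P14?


With 13 implications in a chain connecting 14 propositions:
P1->P2, P2->P3, ..., P13->P14
Steps needed = (number of implications) - 1 = 13 - 1 = 12

12


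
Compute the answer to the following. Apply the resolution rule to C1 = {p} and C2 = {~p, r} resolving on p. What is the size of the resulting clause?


Remove p from C1 and ~p from C2.
C1 remainder: {}
C2 remainder: {r}
Union (resolvent): {r}
Resolvent has 1 literal(s).

1


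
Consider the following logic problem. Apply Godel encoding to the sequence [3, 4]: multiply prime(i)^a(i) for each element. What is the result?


Encode each element as an exponent of the corresponding prime:
  2^3 = 8
  3^4 = 81
Product = 8 * 81 = 648

648


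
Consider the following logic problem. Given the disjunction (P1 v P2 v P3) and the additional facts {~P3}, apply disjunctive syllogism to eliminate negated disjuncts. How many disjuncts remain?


Original disjuncts (3): P1, P2, P3
Negated (eliminate): ~P3
Remaining disjuncts: P1, P2
Count = 3 - 1 = 2

2


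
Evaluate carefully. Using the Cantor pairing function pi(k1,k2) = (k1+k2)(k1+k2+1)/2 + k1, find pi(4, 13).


k1 + k2 = 17
(k1+k2)(k1+k2+1)/2 = 17 * 18 / 2 = 153
pi = 153 + 4 = 157

157


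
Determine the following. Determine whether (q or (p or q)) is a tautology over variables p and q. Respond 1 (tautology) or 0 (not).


Check all 4 assignments:
p=0, q=0: 0
p=0, q=1: 1
p=1, q=0: 1
p=1, q=1: 1
Satisfying count = 3/4.
Tautology iff count = 4: no.

0


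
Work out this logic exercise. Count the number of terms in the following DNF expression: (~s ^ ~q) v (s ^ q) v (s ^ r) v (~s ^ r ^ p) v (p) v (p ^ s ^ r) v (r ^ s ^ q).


A DNF formula is a disjunction of terms (conjunctions).
Terms are separated by v.
Counting the disjuncts: 7 terms.

7


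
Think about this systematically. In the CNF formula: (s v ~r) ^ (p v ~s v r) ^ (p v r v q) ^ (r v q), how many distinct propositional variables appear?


Identify each variable that appears in the formula.
Variables found: p, q, r, s
Count = 4

4


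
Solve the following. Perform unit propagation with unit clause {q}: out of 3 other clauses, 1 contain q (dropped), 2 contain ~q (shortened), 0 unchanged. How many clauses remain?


Satisfied (removed): 1
Shortened (remain): 2
Unchanged (remain): 0
Remaining = 2 + 0 = 2

2


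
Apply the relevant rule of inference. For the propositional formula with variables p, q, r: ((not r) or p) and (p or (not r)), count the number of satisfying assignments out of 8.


Evaluate all 8 assignments for p, q, r:
p=0, q=0, r=0: 1
p=0, q=0, r=1: 0
p=0, q=1, r=0: 1
p=0, q=1, r=1: 0
p=1, q=0, r=0: 1
p=1, q=0, r=1: 1
p=1, q=1, r=0: 1
p=1, q=1, r=1: 1
Satisfying count = 6

6


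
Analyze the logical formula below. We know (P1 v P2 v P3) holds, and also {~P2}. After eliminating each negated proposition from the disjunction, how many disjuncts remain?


Original disjuncts (3): P1, P2, P3
Negated (eliminate): ~P2
Remaining disjuncts: P1, P3
Count = 3 - 1 = 2

2


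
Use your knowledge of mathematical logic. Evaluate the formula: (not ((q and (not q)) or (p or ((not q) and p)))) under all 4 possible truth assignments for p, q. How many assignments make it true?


Check all 4 assignments:
p=0, q=0: 1
p=0, q=1: 1
p=1, q=0: 0
p=1, q=1: 0
Count of True = 2

2


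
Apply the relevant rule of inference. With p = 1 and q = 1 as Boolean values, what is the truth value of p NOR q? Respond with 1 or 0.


p = 1, q = 1
Operation: p NOR q
Evaluate: 1 NOR 1 = 0

0


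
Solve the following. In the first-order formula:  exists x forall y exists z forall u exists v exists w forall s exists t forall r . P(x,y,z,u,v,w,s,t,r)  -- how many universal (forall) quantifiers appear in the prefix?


Quantifier prefix: exists x forall y exists z forall u exists v exists w forall s exists t forall r
Mark each quantifier type:
  E U E U E E U E U
Universal count = 4, Existential count = 5
Asked for universal (forall) quantifiers: 4

4


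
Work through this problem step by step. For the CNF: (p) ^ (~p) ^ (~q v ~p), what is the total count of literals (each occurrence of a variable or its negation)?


Counting literals in each clause:
Clause 1: 1 literal(s)
Clause 2: 1 literal(s)
Clause 3: 2 literal(s)
Total = 4

4


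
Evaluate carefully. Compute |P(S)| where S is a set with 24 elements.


The power set of a set with n elements has 2^n elements.
|P(S)| = 2^24 = 16777216

16777216


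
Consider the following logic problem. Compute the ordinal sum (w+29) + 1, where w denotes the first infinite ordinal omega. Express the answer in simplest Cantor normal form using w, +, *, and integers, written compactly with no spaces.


Compute (w+29) + 1.
Ordinal + is associative but NOT commutative; for finite n>0, n + w = w but w + n stays w+n.
By associativity: (w+29) + 1 = w + (29+1) = w+30.
Result = w+30

w+30


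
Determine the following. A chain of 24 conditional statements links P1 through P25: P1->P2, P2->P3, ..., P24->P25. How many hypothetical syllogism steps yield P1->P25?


With 24 implications in a chain connecting 25 propositions:
P1->P2, P2->P3, ..., P24->P25
Steps needed = (number of implications) - 1 = 24 - 1 = 23

23


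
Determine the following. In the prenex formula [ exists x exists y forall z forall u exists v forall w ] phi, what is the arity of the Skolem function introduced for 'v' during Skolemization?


Quantifier prefix: exists x exists y forall z forall u exists v forall w
'v' is existentially quantified at position 5.
Universal variables preceding it: z, u
Skolem function arity = 2

2


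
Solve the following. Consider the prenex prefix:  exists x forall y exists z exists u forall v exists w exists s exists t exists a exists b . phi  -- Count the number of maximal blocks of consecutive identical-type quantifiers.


Quantifier-type sequence: E A E E A E E E E E  (A=forall, E=exists)
Group into maximal same-type runs:
  Ex1 | Ax1 | Ex2 | Ax1 | Ex5
Number of blocks = 5

5


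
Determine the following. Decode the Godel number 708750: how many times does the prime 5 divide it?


Factorize 708750 by dividing by 5 repeatedly.
Division steps: 5 divides 708750 exactly 4 time(s).
Exponent of 5 = 4

4


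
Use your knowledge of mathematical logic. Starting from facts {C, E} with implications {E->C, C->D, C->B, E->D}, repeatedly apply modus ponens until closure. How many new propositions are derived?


Initial facts: {C, E}
Apply modus ponens to closure:
  C and C->D  =>  D
  C and C->B  =>  B
Final known: {B, C, D, E}
New propositions: {B, D}
Count = 2

2


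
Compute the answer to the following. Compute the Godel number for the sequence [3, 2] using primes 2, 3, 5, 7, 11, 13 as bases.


Encode each element as an exponent of the corresponding prime:
  2^3 = 8
  3^2 = 9
Product = 8 * 9 = 72

72


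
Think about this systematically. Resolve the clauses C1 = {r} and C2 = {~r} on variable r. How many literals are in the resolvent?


Remove r from C1 and ~r from C2.
C1 remainder: {}
C2 remainder: {}
Union (resolvent): {} (empty clause)
Resolvent has 0 literal(s).

0


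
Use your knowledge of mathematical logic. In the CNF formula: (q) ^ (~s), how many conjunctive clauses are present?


A CNF formula is a conjunction of clauses.
Clauses are separated by ^.
Counting the conjuncts: 2 clauses.

2


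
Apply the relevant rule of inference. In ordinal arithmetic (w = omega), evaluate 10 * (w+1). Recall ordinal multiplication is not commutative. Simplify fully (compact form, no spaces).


Compute 10 * (w+1).
Ordinal * is associative and left-distributive over +, but NOT commutative; for finite n>1, n*w = w but w*n stays w*n.
By left-distributivity: 10 * (w+1) = 10*w + 10*1 = w + 10 = w+10.
Result = w+10

w+10


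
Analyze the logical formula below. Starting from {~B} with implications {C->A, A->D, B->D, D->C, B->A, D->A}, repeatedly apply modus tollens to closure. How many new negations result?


Initial negated facts: {~B}
Apply modus tollens to closure:
  (no implication fires)
Final negated: {~B}
New negations: {(none)}
Count = 0

0


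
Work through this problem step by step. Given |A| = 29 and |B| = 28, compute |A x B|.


The Cartesian product A x B contains all ordered pairs (a, b).
|A x B| = |A| * |B| = 29 * 28 = 812

812


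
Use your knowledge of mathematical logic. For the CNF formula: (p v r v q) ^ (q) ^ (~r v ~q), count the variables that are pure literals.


Check each variable for pure literal status:
p: pure positive
q: mixed (not pure)
r: mixed (not pure)
Pure literal count = 1

1


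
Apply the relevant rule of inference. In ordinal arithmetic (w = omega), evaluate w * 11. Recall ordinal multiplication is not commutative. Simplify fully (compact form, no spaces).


Compute w * 11.
Ordinal * is associative and left-distributive over +, but NOT commutative; for finite n>1, n*w = w but w*n stays w*n.
w * 11 means 11 copies of w concatenated: w*11.
Result = w*11

w*11


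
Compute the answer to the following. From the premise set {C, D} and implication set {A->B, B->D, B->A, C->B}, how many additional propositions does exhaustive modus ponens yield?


Initial facts: {C, D}
Apply modus ponens to closure:
  C and C->B  =>  B
  B and B->A  =>  A
Final known: {A, B, C, D}
New propositions: {A, B}
Count = 2

2


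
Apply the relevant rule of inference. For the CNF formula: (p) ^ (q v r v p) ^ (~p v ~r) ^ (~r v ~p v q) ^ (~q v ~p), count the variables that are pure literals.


Check each variable for pure literal status:
p: mixed (not pure)
q: mixed (not pure)
r: mixed (not pure)
Pure literal count = 0

0


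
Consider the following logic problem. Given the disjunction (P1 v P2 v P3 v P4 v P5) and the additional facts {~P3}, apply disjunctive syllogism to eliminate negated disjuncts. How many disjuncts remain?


Original disjuncts (5): P1, P2, P3, P4, P5
Negated (eliminate): ~P3
Remaining disjuncts: P1, P2, P4, P5
Count = 5 - 1 = 4

4


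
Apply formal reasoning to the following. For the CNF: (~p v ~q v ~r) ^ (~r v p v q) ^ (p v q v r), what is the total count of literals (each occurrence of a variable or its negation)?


Counting literals in each clause:
Clause 1: 3 literal(s)
Clause 2: 3 literal(s)
Clause 3: 3 literal(s)
Total = 9

9


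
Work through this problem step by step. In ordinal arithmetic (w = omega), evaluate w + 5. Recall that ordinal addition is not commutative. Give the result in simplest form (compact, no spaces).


Compute w + 5.
Ordinal + is associative but NOT commutative; for finite n>0, n + w = w but w + n stays w+n.
w + 5 is already in normal form (a successor ordinal beyond w).
Result = w+5

w+5


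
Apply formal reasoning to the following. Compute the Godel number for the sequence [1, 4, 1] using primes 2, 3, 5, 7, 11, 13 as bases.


Encode each element as an exponent of the corresponding prime:
  2^1 = 2
  3^4 = 81
  5^1 = 5
Product = 2 * 81 * 5 = 810

810


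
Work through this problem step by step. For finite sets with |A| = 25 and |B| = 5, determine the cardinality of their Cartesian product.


The Cartesian product A x B contains all ordered pairs (a, b).
|A x B| = |A| * |B| = 25 * 5 = 125

125
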